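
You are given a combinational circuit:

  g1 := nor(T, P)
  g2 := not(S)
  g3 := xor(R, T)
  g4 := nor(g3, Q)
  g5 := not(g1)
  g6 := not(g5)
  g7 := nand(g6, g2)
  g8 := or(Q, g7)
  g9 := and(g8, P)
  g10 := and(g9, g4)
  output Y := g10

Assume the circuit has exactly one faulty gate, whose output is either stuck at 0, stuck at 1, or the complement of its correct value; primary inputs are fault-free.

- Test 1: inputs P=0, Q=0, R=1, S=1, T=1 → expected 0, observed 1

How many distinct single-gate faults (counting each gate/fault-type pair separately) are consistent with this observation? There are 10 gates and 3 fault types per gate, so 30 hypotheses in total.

4

Fault-free: g1=0, g2=0, g3=0, g4=1, g5=1, g6=0, g7=1, g8=1, g9=0, g10=0 → 0. Observed 1.
  g1: none of the 3 fault types match ✗
  g2: none of the 3 fault types match ✗
  g3: none of the 3 fault types match ✗
  g4: none of the 3 fault types match ✗
  g5: none of the 3 fault types match ✗
  g6: none of the 3 fault types match ✗
  g7: none of the 3 fault types match ✗
  g8: none of the 3 fault types match ✗
  g9: stuck-at-1, inverted output ✓; others ✗
  g10: stuck-at-1, inverted output ✓; others ✗
Consistent faults: {g9 stuck-at-1, g9 inverted output, g10 stuck-at-1, g10 inverted output} — 4 in all.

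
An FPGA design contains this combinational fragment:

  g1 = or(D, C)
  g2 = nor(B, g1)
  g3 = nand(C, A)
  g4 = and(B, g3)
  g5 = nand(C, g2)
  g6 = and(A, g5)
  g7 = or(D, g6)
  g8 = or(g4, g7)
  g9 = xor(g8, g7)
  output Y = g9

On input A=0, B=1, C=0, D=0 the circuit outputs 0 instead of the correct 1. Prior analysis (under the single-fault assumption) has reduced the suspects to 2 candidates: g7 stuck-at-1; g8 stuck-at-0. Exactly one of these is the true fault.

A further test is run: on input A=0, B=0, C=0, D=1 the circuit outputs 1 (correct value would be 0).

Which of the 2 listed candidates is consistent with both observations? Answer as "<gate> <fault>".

Evaluate each candidate on input A=0, B=0, C=0, D=1:
  g7 stuck-at-1: g1=1, g2=0, g3=1, g4=0, g5=1, g6=0, g7=1 [stuck-at-1], g8=1, g9=0 → 0 — eliminated
  g8 stuck-at-0: g1=1, g2=0, g3=1, g4=0, g5=1, g6=0, g7=1, g8=0 [stuck-at-0], g9=1 → 1 — matches
Only g8 stuck-at-0 reproduces the observed 1.

g8 stuck-at-0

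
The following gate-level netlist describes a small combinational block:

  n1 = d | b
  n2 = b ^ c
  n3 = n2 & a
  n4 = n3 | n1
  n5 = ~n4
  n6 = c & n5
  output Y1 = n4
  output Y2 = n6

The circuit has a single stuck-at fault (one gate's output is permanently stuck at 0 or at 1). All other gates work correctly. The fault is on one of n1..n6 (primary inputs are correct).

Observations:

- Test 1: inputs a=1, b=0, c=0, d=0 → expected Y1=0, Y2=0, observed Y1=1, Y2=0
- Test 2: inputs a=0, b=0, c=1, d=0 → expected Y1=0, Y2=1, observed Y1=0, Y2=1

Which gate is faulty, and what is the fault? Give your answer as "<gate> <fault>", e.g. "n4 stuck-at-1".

Fault-free values for test 1 (a=1, b=0, c=0, d=0): n1=0, n2=0, n3=0, n4=0, n5=1, n6=0, giving Y1=0, Y2=0. Observed Y1=1, Y2=0.
Test 1: faults giving observed Y1=1, Y2=0 are {n1 stuck-at-1, n2 stuck-at-1, n3 stuck-at-1, n4 stuck-at-1}.
Test 2 (a=0, b=0, c=1, d=0): fault-free n1=0, n2=1, n3=0, n4=0, n5=1, n6=1 → Y1=0, Y2=1; observed Y1=0, Y2=1. Eliminates n1 stuck-at-1, n3 stuck-at-1, n4 stuck-at-1.
Only n2 stuck-at-1 is consistent with every test.

n2 stuck-at-1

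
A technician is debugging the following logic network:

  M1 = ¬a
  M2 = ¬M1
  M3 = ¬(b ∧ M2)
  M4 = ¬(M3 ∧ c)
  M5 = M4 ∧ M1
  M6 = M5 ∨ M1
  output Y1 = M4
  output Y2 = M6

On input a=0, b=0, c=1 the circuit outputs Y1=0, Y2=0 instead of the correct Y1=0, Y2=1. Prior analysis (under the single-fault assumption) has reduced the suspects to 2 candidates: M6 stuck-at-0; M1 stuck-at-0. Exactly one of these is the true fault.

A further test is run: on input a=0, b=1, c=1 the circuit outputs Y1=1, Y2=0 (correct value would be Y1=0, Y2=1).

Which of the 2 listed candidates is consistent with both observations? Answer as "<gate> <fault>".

M1 stuck-at-0

Evaluate each candidate on input a=0, b=1, c=1:
  M6 stuck-at-0: M1=1, M2=0, M3=1, M4=0, M5=0, M6=0 [stuck-at-0] → Y1=0, Y2=0 — eliminated
  M1 stuck-at-0: M1=0 [stuck-at-0], M2=1, M3=0, M4=1, M5=0, M6=0 → Y1=1, Y2=0 — matches
Only M1 stuck-at-0 reproduces the observed Y1=1, Y2=0.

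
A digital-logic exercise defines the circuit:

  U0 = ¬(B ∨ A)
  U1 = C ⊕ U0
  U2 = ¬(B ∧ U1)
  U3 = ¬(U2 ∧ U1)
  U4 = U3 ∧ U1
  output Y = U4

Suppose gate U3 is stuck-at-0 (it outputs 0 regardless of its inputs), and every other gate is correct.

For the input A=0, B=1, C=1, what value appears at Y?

0

Propagate with U3 forced: U0=0, U1=1, U2=0, U3=0 [stuck-at-0], U4=0.
So Y = 0. (Without the fault it would be 1.)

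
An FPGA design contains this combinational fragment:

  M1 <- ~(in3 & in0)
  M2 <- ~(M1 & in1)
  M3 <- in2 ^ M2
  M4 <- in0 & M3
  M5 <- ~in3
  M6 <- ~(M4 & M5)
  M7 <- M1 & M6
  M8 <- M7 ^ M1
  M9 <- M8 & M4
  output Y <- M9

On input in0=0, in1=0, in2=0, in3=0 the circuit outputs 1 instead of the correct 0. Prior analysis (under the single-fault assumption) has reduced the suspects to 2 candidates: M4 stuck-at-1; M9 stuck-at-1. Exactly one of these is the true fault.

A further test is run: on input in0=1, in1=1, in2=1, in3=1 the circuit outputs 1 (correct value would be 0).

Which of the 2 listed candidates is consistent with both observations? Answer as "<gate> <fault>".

M9 stuck-at-1

Evaluate each candidate on input in0=1, in1=1, in2=1, in3=1:
  M4 stuck-at-1: M1=0, M2=1, M3=0, M4=1 [stuck-at-1], M5=0, M6=1, M7=0, M8=0, M9=0 → 0 — eliminated
  M9 stuck-at-1: M1=0, M2=1, M3=0, M4=0, M5=0, M6=1, M7=0, M8=0, M9=1 [stuck-at-1] → 1 — matches
Only M9 stuck-at-1 reproduces the observed 1.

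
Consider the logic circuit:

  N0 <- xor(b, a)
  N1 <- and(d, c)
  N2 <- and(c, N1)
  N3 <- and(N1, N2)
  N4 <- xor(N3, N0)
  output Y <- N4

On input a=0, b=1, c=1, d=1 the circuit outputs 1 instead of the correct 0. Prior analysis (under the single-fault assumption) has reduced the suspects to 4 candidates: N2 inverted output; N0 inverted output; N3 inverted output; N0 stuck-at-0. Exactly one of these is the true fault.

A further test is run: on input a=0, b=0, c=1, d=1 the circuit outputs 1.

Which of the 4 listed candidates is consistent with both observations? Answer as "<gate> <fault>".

Evaluate each candidate on input a=0, b=0, c=1, d=1:
  N2 inverted output: N0=0, N1=1, N2=0 [inverted output], N3=0, N4=0 → 0 — eliminated
  N0 inverted output: N0=1 [inverted output], N1=1, N2=1, N3=1, N4=0 → 0 — eliminated
  N3 inverted output: N0=0, N1=1, N2=1, N3=0 [inverted output], N4=0 → 0 — eliminated
  N0 stuck-at-0: N0=0 [stuck-at-0], N1=1, N2=1, N3=1, N4=1 → 1 — matches
Only N0 stuck-at-0 reproduces the observed 1.

N0 stuck-at-0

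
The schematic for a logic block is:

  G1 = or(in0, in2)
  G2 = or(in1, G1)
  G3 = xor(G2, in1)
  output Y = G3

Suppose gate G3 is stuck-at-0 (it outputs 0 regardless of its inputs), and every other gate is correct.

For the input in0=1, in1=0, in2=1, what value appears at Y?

0

Propagate with G3 forced: G1=1, G2=1, G3=0 [stuck-at-0].
So Y = 0. (Without the fault it would be 1.)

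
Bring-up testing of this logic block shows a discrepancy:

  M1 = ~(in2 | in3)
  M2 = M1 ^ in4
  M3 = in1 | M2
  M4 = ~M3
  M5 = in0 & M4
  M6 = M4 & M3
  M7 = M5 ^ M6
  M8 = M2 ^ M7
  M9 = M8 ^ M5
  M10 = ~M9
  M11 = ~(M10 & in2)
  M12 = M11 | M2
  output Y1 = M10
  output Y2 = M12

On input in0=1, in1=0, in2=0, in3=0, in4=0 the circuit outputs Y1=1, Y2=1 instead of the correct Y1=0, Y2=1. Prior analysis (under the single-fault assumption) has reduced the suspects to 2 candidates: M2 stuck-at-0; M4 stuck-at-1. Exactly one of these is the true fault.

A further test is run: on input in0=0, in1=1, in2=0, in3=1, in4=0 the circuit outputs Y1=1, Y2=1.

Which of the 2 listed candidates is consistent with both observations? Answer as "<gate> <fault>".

M2 stuck-at-0

Evaluate each candidate on input in0=0, in1=1, in2=0, in3=1, in4=0:
  M2 stuck-at-0: M1=0, M2=0 [stuck-at-0], M3=1, M4=0, M5=0, M6=0, M7=0, M8=0, M9=0, M10=1, M11=1, M12=1 → Y1=1, Y2=1 — matches
  M4 stuck-at-1: M1=0, M2=0, M3=1, M4=1 [stuck-at-1], M5=0, M6=1, M7=1, M8=1, M9=1, M10=0, M11=1, M12=1 → Y1=0, Y2=1 — eliminated
Only M2 stuck-at-0 reproduces the observed Y1=1, Y2=1.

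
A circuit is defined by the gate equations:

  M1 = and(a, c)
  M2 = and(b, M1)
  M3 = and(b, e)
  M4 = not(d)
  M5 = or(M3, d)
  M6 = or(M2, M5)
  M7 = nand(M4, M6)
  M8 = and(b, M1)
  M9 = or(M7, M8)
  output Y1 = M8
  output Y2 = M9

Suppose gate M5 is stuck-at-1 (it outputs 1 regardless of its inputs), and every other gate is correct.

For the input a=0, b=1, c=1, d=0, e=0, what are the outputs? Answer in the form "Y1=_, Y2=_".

Y1=0, Y2=0

Propagate with M5 forced: M1=0, M2=0, M3=0, M4=1, M5=1 [stuck-at-1], M6=1, M7=0, M8=0, M9=0.
So the outputs are Y1=0, Y2=0. (Without the fault they would be Y1=0, Y2=1.)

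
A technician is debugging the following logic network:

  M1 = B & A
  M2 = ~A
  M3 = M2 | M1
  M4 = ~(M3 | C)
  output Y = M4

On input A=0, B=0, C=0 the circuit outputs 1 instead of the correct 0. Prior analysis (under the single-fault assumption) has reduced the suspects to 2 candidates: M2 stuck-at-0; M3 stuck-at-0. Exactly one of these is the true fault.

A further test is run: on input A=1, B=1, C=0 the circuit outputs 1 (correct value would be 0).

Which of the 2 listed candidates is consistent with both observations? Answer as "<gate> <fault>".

M3 stuck-at-0

Evaluate each candidate on input A=1, B=1, C=0:
  M2 stuck-at-0: M1=1, M2=0 [stuck-at-0], M3=1, M4=0 → 0 — eliminated
  M3 stuck-at-0: M1=1, M2=0, M3=0 [stuck-at-0], M4=1 → 1 — matches
Only M3 stuck-at-0 reproduces the observed 1.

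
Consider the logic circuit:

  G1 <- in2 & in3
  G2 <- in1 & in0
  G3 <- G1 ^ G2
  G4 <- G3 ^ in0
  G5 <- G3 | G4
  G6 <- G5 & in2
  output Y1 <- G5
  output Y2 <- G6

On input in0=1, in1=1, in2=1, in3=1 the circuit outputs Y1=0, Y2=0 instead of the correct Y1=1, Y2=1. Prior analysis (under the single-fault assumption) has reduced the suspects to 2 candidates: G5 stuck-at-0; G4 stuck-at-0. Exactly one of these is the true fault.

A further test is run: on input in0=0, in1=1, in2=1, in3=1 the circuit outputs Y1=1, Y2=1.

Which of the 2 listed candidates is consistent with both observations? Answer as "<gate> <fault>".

Evaluate each candidate on input in0=0, in1=1, in2=1, in3=1:
  G5 stuck-at-0: G1=1, G2=0, G3=1, G4=1, G5=0 [stuck-at-0], G6=0 → Y1=0, Y2=0 — eliminated
  G4 stuck-at-0: G1=1, G2=0, G3=1, G4=0 [stuck-at-0], G5=1, G6=1 → Y1=1, Y2=1 — matches
Only G4 stuck-at-0 reproduces the observed Y1=1, Y2=1.

G4 stuck-at-0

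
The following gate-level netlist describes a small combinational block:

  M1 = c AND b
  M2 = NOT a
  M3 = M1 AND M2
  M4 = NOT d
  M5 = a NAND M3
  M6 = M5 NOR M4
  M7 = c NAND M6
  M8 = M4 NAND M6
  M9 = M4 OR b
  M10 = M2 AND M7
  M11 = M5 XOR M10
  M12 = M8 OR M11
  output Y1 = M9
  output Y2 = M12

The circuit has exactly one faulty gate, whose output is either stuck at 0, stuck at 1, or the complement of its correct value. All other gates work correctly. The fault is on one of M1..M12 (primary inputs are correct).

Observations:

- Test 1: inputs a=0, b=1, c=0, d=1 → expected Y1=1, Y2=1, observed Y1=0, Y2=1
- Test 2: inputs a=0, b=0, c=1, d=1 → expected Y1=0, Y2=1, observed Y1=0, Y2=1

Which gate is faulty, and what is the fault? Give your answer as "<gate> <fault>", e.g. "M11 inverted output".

Fault-free values for test 1 (a=0, b=1, c=0, d=1): M1=0, M2=1, M3=0, M4=0, M5=1, M6=0, M7=1, M8=1, M9=1, M10=1, M11=0, M12=1, giving Y1=1, Y2=1. Observed Y1=0, Y2=1.
Test 1: faults giving observed Y1=0, Y2=1 are {M9 stuck-at-0, M9 inverted output}.
Test 2 (a=0, b=0, c=1, d=1): fault-free M1=0, M2=1, M3=0, M4=0, M5=1, M6=0, M7=1, M8=1, M9=0, M10=1, M11=0, M12=1 → Y1=0, Y2=1; observed Y1=0, Y2=1. Eliminates M9 inverted output.
Only M9 stuck-at-0 is consistent with every test.

M9 stuck-at-0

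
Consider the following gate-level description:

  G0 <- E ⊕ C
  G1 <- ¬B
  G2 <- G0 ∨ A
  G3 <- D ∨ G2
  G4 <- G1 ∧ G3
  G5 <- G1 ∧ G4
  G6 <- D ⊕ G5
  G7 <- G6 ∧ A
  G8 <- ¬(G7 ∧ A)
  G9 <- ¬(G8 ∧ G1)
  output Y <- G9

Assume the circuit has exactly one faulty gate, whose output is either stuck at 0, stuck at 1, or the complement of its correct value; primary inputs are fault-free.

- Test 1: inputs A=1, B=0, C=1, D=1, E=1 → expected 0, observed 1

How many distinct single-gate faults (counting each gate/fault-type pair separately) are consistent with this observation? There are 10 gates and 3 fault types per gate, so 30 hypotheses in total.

Fault-free: G0=0, G1=1, G2=1, G3=1, G4=1, G5=1, G6=0, G7=0, G8=1, G9=0 → 0. Observed 1.
  G0: none of the 3 fault types match ✗
  G1: stuck-at-0, inverted output ✓; others ✗
  G2: none of the 3 fault types match ✗
  G3: stuck-at-0, inverted output ✓; others ✗
  G4: stuck-at-0, inverted output ✓; others ✗
  G5: stuck-at-0, inverted output ✓; others ✗
  G6: stuck-at-1, inverted output ✓; others ✗
  G7: stuck-at-1, inverted output ✓; others ✗
  G8: stuck-at-0, inverted output ✓; others ✗
  G9: stuck-at-1, inverted output ✓; others ✗
Consistent faults: {G1 stuck-at-0, G1 inverted output, G3 stuck-at-0, G3 inverted output, G4 stuck-at-0, G4 inverted output, G5 stuck-at-0, G5 inverted output, G6 stuck-at-1, G6 inverted output, G7 stuck-at-1, G7 inverted output, G8 stuck-at-0, G8 inverted output, G9 stuck-at-1, G9 inverted output} — 16 in all.

16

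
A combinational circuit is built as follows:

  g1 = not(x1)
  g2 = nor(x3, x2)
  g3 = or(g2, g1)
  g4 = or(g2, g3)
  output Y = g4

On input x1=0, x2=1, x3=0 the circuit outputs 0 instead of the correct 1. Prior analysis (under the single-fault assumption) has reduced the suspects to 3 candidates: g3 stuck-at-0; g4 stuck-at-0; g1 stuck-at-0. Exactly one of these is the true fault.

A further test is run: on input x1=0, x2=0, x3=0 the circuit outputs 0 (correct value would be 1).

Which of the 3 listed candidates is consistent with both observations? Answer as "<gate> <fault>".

g4 stuck-at-0

Evaluate each candidate on input x1=0, x2=0, x3=0:
  g3 stuck-at-0: g1=1, g2=1, g3=0 [stuck-at-0], g4=1 → 1 — eliminated
  g4 stuck-at-0: g1=1, g2=1, g3=1, g4=0 [stuck-at-0] → 0 — matches
  g1 stuck-at-0: g1=0 [stuck-at-0], g2=1, g3=1, g4=1 → 1 — eliminated
Only g4 stuck-at-0 reproduces the observed 0.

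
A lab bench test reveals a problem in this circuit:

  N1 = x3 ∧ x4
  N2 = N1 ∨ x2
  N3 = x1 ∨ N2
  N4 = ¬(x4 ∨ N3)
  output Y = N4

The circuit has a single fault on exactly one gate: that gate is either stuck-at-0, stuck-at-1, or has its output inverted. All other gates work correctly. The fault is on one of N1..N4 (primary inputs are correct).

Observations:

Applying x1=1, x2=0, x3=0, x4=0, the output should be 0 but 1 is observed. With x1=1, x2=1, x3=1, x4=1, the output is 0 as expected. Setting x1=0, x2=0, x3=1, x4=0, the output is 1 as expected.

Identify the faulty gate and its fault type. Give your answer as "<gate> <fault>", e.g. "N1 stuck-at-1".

N3 stuck-at-0

Fault-free values for test 1 (x1=1, x2=0, x3=0, x4=0): N1=0, N2=0, N3=1, N4=0, giving Y=0. Observed 1.
Test 1: faults giving observed 1 are {N3 stuck-at-0, N3 inverted output, N4 stuck-at-1, N4 inverted output}.
Test 2 (x1=1, x2=1, x3=1, x4=1): fault-free N1=1, N2=1, N3=1, N4=0 → 0; observed 0. Eliminates N4 stuck-at-1, N4 inverted output.
Test 3 (x1=0, x2=0, x3=1, x4=0): fault-free N1=0, N2=0, N3=0, N4=1 → 1; observed 1. Eliminates N3 inverted output.
Only N3 stuck-at-0 is consistent with every test.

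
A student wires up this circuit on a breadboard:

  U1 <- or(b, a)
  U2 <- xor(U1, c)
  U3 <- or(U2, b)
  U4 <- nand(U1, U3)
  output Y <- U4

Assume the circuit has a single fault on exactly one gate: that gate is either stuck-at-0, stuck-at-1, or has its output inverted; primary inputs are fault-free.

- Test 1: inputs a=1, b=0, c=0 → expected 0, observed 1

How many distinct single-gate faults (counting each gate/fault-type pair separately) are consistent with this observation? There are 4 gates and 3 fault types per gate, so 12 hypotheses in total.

8

Fault-free: U1=1, U2=1, U3=1, U4=0 → 0. Observed 1.
  U1 stuck-at-0: output 1 ✓
  U1 stuck-at-1: output 0 ✗
  U1 inverted output: output 1 ✓
  U2 stuck-at-0: output 1 ✓
  U2 stuck-at-1: output 0 ✗
  U2 inverted output: output 1 ✓
  U3 stuck-at-0: output 1 ✓
  U3 stuck-at-1: output 0 ✗
  U3 inverted output: output 1 ✓
  U4 stuck-at-0: output 0 ✗
  U4 stuck-at-1: output 1 ✓
  U4 inverted output: output 1 ✓
Consistent faults: {U1 stuck-at-0, U1 inverted output, U2 stuck-at-0, U2 inverted output, U3 stuck-at-0, U3 inverted output, U4 stuck-at-1, U4 inverted output} — 8 in all.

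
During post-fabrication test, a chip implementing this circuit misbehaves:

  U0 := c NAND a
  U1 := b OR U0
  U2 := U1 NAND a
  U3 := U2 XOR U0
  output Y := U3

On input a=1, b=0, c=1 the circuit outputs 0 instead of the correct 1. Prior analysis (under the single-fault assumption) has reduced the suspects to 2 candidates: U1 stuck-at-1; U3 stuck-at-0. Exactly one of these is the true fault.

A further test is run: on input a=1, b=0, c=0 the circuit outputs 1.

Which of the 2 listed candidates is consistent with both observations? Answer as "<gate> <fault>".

Evaluate each candidate on input a=1, b=0, c=0:
  U1 stuck-at-1: U0=1, U1=1 [stuck-at-1], U2=0, U3=1 → 1 — matches
  U3 stuck-at-0: U0=1, U1=1, U2=0, U3=0 [stuck-at-0] → 0 — eliminated
Only U1 stuck-at-1 reproduces the observed 1.

U1 stuck-at-1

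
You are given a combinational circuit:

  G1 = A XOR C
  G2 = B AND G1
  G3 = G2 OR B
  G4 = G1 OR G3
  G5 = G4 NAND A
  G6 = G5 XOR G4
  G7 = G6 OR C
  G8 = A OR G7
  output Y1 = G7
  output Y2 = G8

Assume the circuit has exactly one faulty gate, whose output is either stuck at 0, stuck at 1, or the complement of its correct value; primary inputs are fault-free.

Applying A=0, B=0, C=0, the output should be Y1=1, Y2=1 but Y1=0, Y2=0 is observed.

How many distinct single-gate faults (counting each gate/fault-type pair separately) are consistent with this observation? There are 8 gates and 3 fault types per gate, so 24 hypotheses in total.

14

Fault-free: G1=0, G2=0, G3=0, G4=0, G5=1, G6=1, G7=1, G8=1 → Y1=1, Y2=1. Observed Y1=0, Y2=0.
  G1: stuck-at-1, inverted output ✓; others ✗
  G2: stuck-at-1, inverted output ✓; others ✗
  G3: stuck-at-1, inverted output ✓; others ✗
  G4: stuck-at-1, inverted output ✓; others ✗
  G5: stuck-at-0, inverted output ✓; others ✗
  G6: stuck-at-0, inverted output ✓; others ✗
  G7: stuck-at-0, inverted output ✓; others ✗
  G8: none of the 3 fault types match ✗
Consistent faults: {G1 stuck-at-1, G1 inverted output, G2 stuck-at-1, G2 inverted output, G3 stuck-at-1, G3 inverted output, G4 stuck-at-1, G4 inverted output, G5 stuck-at-0, G5 inverted output, G6 stuck-at-0, G6 inverted output, G7 stuck-at-0, G7 inverted output} — 14 in all.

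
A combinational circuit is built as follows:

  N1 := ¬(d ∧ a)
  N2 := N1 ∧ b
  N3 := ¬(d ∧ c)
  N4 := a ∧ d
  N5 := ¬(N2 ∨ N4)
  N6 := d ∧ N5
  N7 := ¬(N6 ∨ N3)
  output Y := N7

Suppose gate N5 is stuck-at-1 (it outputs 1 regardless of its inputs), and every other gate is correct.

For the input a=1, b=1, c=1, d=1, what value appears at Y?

0

Propagate with N5 forced: N1=0, N2=0, N3=0, N4=1, N5=1 [stuck-at-1], N6=1, N7=0.
So Y = 0. (Without the fault it would be 1.)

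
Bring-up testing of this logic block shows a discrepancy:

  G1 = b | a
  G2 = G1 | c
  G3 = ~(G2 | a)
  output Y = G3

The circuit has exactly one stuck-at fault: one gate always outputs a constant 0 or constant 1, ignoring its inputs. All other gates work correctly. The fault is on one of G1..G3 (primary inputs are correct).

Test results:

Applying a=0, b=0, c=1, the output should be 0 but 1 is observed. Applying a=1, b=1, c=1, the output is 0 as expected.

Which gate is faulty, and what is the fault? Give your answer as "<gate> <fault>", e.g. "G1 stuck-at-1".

G2 stuck-at-0

Fault-free values for test 1 (a=0, b=0, c=1): G1=0, G2=1, G3=0, giving Y=0. Observed 1.
Test 1: faults giving observed 1 are {G2 stuck-at-0, G3 stuck-at-1}.
Test 2 (a=1, b=1, c=1): fault-free G1=1, G2=1, G3=0 → 0; observed 0. Eliminates G3 stuck-at-1.
Only G2 stuck-at-0 is consistent with every test.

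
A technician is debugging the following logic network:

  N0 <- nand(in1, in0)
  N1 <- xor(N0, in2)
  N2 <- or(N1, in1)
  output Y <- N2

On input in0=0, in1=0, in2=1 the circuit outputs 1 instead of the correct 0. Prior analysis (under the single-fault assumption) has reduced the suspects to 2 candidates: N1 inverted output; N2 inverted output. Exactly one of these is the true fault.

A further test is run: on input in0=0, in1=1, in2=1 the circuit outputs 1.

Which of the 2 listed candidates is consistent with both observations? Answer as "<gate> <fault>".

Evaluate each candidate on input in0=0, in1=1, in2=1:
  N1 inverted output: N0=1, N1=1 [inverted output], N2=1 → 1 — matches
  N2 inverted output: N0=1, N1=0, N2=0 [inverted output] → 0 — eliminated
Only N1 inverted output reproduces the observed 1.

N1 inverted output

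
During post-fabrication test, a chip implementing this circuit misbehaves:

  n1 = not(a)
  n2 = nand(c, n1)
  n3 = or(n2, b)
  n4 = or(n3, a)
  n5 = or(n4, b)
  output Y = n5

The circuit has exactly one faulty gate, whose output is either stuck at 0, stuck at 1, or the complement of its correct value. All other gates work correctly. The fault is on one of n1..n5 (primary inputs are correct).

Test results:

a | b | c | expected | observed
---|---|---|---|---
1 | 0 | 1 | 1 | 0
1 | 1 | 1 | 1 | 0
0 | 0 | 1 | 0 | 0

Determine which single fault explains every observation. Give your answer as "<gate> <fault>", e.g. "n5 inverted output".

Fault-free values for test 1 (a=1, b=0, c=1): n1=0, n2=1, n3=1, n4=1, n5=1, giving Y=1. Observed 0.
Test 1: faults giving observed 0 are {n4 stuck-at-0, n4 inverted output, n5 stuck-at-0, n5 inverted output}.
Test 2 (a=1, b=1, c=1): fault-free n1=0, n2=1, n3=1, n4=1, n5=1 → 1; observed 0. Eliminates n4 stuck-at-0, n4 inverted output.
Test 3 (a=0, b=0, c=1): fault-free n1=1, n2=0, n3=0, n4=0, n5=0 → 0; observed 0. Eliminates n5 inverted output.
Only n5 stuck-at-0 is consistent with every test.

n5 stuck-at-0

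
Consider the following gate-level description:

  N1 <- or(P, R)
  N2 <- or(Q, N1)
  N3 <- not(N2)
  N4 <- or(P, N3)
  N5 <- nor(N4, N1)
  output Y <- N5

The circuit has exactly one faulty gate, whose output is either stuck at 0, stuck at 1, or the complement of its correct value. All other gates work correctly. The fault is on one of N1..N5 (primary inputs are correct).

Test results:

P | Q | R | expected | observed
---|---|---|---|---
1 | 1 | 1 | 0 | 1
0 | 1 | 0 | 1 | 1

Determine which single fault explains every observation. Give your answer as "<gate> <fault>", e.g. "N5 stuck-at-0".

N5 stuck-at-1

Fault-free values for test 1 (P=1, Q=1, R=1): N1=1, N2=1, N3=0, N4=1, N5=0, giving Y=0. Observed 1.
Test 1: faults giving observed 1 are {N5 stuck-at-1, N5 inverted output}.
Test 2 (P=0, Q=1, R=0): fault-free N1=0, N2=1, N3=0, N4=0, N5=1 → 1; observed 1. Eliminates N5 inverted output.
Only N5 stuck-at-1 is consistent with every test.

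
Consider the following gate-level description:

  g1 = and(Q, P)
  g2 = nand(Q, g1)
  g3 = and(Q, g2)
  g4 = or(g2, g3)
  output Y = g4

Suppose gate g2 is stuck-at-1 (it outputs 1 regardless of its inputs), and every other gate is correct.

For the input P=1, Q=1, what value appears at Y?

1

Propagate with g2 forced: g1=1, g2=1 [stuck-at-1], g3=1, g4=1.
So Y = 1. (Without the fault it would be 0.)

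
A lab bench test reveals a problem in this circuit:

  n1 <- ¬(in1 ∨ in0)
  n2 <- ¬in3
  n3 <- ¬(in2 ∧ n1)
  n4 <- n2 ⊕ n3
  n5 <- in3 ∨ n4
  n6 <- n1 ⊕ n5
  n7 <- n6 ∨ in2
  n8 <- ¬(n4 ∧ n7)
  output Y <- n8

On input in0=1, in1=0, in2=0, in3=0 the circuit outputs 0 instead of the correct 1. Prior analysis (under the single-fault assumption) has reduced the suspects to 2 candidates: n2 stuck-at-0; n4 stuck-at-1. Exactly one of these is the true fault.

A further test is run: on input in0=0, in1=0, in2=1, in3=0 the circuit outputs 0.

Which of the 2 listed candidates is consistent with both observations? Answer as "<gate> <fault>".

n4 stuck-at-1

Evaluate each candidate on input in0=0, in1=0, in2=1, in3=0:
  n2 stuck-at-0: n1=1, n2=0 [stuck-at-0], n3=0, n4=0, n5=0, n6=1, n7=1, n8=1 → 1 — eliminated
  n4 stuck-at-1: n1=1, n2=1, n3=0, n4=1 [stuck-at-1], n5=1, n6=0, n7=1, n8=0 → 0 — matches
Only n4 stuck-at-1 reproduces the observed 0.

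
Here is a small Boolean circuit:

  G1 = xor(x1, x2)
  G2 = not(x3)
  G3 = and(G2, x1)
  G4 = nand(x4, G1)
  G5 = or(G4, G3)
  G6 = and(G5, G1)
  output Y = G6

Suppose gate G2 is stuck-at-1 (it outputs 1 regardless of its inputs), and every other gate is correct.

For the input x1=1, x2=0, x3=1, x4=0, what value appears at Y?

Propagate with G2 forced: G1=1, G2=1 [stuck-at-1], G3=1, G4=1, G5=1, G6=1.
So Y = 1. (Same as the fault-free value — the fault is masked on this input.)

1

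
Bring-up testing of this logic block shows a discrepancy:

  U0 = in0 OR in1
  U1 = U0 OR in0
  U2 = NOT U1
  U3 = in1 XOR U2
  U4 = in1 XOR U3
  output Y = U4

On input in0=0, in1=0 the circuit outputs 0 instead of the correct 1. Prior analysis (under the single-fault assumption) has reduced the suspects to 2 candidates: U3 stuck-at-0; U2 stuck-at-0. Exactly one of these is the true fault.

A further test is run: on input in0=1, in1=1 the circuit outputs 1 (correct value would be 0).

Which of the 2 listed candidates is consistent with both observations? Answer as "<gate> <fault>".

Evaluate each candidate on input in0=1, in1=1:
  U3 stuck-at-0: U0=1, U1=1, U2=0, U3=0 [stuck-at-0], U4=1 → 1 — matches
  U2 stuck-at-0: U0=1, U1=1, U2=0 [stuck-at-0], U3=1, U4=0 → 0 — eliminated
Only U3 stuck-at-0 reproduces the observed 1.

U3 stuck-at-0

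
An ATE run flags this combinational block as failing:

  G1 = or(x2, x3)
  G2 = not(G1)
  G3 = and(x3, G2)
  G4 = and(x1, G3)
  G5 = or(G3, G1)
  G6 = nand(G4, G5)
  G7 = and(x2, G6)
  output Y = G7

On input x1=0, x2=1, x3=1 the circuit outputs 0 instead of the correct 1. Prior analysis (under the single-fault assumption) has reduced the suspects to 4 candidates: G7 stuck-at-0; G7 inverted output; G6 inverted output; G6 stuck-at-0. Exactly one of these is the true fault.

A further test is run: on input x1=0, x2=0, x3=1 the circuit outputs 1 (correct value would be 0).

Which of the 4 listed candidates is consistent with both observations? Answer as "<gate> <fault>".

G7 inverted output

Evaluate each candidate on input x1=0, x2=0, x3=1:
  G7 stuck-at-0: G1=1, G2=0, G3=0, G4=0, G5=1, G6=1, G7=0 [stuck-at-0] → 0 — eliminated
  G7 inverted output: G1=1, G2=0, G3=0, G4=0, G5=1, G6=1, G7=1 [inverted output] → 1 — matches
  G6 inverted output: G1=1, G2=0, G3=0, G4=0, G5=1, G6=0 [inverted output], G7=0 → 0 — eliminated
  G6 stuck-at-0: G1=1, G2=0, G3=0, G4=0, G5=1, G6=0 [stuck-at-0], G7=0 → 0 — eliminated
Only G7 inverted output reproduces the observed 1.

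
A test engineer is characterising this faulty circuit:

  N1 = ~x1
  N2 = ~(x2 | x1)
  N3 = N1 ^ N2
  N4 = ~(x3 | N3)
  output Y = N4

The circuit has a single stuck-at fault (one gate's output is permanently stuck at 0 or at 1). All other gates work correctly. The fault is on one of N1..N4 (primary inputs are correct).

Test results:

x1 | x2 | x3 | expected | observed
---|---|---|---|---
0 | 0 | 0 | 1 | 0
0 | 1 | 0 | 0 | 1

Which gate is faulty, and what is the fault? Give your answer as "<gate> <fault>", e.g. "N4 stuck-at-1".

N1 stuck-at-0

Fault-free values for test 1 (x1=0, x2=0, x3=0): N1=1, N2=1, N3=0, N4=1, giving Y=1. Observed 0.
Test 1: faults giving observed 0 are {N1 stuck-at-0, N2 stuck-at-0, N3 stuck-at-1, N4 stuck-at-0}.
Test 2 (x1=0, x2=1, x3=0): fault-free N1=1, N2=0, N3=1, N4=0 → 0; observed 1. Eliminates N2 stuck-at-0, N3 stuck-at-1, N4 stuck-at-0.
Only N1 stuck-at-0 is consistent with every test.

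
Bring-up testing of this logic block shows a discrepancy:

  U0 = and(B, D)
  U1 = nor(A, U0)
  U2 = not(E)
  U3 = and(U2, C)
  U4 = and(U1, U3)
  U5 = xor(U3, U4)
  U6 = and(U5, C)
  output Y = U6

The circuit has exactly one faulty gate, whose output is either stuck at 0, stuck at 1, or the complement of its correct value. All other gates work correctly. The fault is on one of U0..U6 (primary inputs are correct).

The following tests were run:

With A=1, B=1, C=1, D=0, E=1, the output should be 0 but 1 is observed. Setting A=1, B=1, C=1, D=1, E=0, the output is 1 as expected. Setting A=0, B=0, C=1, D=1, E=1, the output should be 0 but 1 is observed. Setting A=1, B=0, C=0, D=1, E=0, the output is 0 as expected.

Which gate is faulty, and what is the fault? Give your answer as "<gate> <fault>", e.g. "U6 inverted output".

Fault-free values for test 1 (A=1, B=1, C=1, D=0, E=1): U0=0, U1=0, U2=0, U3=0, U4=0, U5=0, U6=0, giving Y=0. Observed 1.
Test 1: faults giving observed 1 are {U2 stuck-at-1, U2 inverted output, U3 stuck-at-1, U3 inverted output, U4 stuck-at-1, U4 inverted output, U5 stuck-at-1, U5 inverted output, U6 stuck-at-1, U6 inverted output}.
Test 2 (A=1, B=1, C=1, D=1, E=0): fault-free U0=1, U1=0, U2=1, U3=1, U4=0, U5=1, U6=1 → 1; observed 1. Eliminates U2 inverted output, U3 inverted output, U4 stuck-at-1, U4 inverted output, U5 inverted output, U6 inverted output.
Test 3 (A=0, B=0, C=1, D=1, E=1): fault-free U0=0, U1=1, U2=0, U3=0, U4=0, U5=0, U6=0 → 0; observed 1. Eliminates U2 stuck-at-1, U3 stuck-at-1.
Test 4 (A=1, B=0, C=0, D=1, E=0): fault-free U0=0, U1=0, U2=1, U3=0, U4=0, U5=0, U6=0 → 0; observed 0. Eliminates U6 stuck-at-1.
Only U5 stuck-at-1 is consistent with every test.

U5 stuck-at-1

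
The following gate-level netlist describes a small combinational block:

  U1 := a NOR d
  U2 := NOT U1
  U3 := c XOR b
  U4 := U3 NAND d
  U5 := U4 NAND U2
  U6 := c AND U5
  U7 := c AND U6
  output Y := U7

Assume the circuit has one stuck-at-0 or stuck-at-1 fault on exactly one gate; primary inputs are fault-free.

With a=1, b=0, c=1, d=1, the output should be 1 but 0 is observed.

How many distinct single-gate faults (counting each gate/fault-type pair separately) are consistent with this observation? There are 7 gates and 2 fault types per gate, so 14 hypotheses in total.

5

Fault-free: U1=0, U2=1, U3=1, U4=0, U5=1, U6=1, U7=1 → 1. Observed 0.
  U1 stuck-at-0: output 1 ✗
  U1 stuck-at-1: output 1 ✗
  U2 stuck-at-0: output 1 ✗
  U2 stuck-at-1: output 1 ✗
  U3 stuck-at-0: output 0 ✓
  U3 stuck-at-1: output 1 ✗
  U4 stuck-at-0: output 1 ✗
  U4 stuck-at-1: output 0 ✓
  U5 stuck-at-0: output 0 ✓
  U5 stuck-at-1: output 1 ✗
  U6 stuck-at-0: output 0 ✓
  U6 stuck-at-1: output 1 ✗
  U7 stuck-at-0: output 0 ✓
  U7 stuck-at-1: output 1 ✗
Consistent faults: {U3 stuck-at-0, U4 stuck-at-1, U5 stuck-at-0, U6 stuck-at-0, U7 stuck-at-0} — 5 in all.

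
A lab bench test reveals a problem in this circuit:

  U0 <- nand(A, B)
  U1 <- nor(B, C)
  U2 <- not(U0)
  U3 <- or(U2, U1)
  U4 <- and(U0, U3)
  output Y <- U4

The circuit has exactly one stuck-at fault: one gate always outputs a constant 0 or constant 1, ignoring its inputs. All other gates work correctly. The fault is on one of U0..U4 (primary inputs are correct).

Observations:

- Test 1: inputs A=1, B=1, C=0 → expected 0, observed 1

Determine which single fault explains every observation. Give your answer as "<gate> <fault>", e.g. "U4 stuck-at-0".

Fault-free values for test 1 (A=1, B=1, C=0): U0=0, U1=0, U2=1, U3=1, U4=0, giving Y=0. Observed 1.
Test 1: faults giving observed 1 are {U4 stuck-at-1}.
Only U4 stuck-at-1 is consistent with every test.

U4 stuck-at-1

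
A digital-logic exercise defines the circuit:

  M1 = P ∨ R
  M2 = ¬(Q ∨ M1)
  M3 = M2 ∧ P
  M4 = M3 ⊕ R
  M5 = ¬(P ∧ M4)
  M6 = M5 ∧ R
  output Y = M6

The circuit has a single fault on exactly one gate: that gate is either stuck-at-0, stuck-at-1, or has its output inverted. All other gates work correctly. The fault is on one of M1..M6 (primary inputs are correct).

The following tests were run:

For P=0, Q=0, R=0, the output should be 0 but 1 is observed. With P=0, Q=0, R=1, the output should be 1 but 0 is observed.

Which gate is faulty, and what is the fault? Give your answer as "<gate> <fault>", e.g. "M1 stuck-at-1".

M6 inverted output

Fault-free values for test 1 (P=0, Q=0, R=0): M1=0, M2=1, M3=0, M4=0, M5=1, M6=0, giving Y=0. Observed 1.
Test 1: faults giving observed 1 are {M6 stuck-at-1, M6 inverted output}.
Test 2 (P=0, Q=0, R=1): fault-free M1=1, M2=0, M3=0, M4=1, M5=1, M6=1 → 1; observed 0. Eliminates M6 stuck-at-1.
Only M6 inverted output is consistent with every test.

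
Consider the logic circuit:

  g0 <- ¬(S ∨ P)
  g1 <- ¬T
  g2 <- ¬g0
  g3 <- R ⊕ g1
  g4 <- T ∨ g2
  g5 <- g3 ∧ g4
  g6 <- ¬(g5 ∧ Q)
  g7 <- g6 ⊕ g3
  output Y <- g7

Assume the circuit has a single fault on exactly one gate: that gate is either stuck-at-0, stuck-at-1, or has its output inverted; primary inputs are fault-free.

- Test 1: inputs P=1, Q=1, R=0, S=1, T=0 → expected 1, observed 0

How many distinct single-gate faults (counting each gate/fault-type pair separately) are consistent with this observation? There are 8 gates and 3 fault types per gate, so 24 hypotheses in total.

Fault-free: g0=0, g1=1, g2=1, g3=1, g4=1, g5=1, g6=0, g7=1 → 1. Observed 0.
  g0: stuck-at-1, inverted output ✓; others ✗
  g1: none of the 3 fault types match ✗
  g2: stuck-at-0, inverted output ✓; others ✗
  g3: none of the 3 fault types match ✗
  g4: stuck-at-0, inverted output ✓; others ✗
  g5: stuck-at-0, inverted output ✓; others ✗
  g6: stuck-at-1, inverted output ✓; others ✗
  g7: stuck-at-0, inverted output ✓; others ✗
Consistent faults: {g0 stuck-at-1, g0 inverted output, g2 stuck-at-0, g2 inverted output, g4 stuck-at-0, g4 inverted output, g5 stuck-at-0, g5 inverted output, g6 stuck-at-1, g6 inverted output, g7 stuck-at-0, g7 inverted output} — 12 in all.

12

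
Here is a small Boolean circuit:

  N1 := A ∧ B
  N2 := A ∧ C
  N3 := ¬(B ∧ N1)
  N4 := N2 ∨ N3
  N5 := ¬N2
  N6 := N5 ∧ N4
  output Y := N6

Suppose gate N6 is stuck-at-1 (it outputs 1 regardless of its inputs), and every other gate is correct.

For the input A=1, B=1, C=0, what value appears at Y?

Propagate with N6 forced: N1=1, N2=0, N3=0, N4=0, N5=1, N6=1 [stuck-at-1].
So Y = 1. (Without the fault it would be 0.)

1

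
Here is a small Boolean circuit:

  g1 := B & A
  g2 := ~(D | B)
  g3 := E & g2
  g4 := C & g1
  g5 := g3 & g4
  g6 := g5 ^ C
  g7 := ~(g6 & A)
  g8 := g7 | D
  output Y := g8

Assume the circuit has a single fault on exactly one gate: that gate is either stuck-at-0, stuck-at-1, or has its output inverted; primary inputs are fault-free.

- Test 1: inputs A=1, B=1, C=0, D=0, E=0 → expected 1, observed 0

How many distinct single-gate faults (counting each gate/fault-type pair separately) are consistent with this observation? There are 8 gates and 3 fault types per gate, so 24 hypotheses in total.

8

Fault-free: g1=1, g2=0, g3=0, g4=0, g5=0, g6=0, g7=1, g8=1 → 1. Observed 0.
  g1: none of the 3 fault types match ✗
  g2: none of the 3 fault types match ✗
  g3: none of the 3 fault types match ✗
  g4: none of the 3 fault types match ✗
  g5: stuck-at-1, inverted output ✓; others ✗
  g6: stuck-at-1, inverted output ✓; others ✗
  g7: stuck-at-0, inverted output ✓; others ✗
  g8: stuck-at-0, inverted output ✓; others ✗
Consistent faults: {g5 stuck-at-1, g5 inverted output, g6 stuck-at-1, g6 inverted output, g7 stuck-at-0, g7 inverted output, g8 stuck-at-0, g8 inverted output} — 8 in all.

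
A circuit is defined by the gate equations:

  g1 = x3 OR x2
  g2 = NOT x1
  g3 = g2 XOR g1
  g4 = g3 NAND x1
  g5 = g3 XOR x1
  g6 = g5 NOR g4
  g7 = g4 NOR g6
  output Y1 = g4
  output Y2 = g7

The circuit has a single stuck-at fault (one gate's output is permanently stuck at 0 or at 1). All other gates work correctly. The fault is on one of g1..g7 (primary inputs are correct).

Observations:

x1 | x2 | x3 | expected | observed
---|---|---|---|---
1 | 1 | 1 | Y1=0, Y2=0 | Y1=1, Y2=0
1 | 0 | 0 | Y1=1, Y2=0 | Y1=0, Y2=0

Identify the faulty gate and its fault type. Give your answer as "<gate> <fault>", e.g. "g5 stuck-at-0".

g2 stuck-at-1

Fault-free values for test 1 (x1=1, x2=1, x3=1): g1=1, g2=0, g3=1, g4=0, g5=0, g6=1, g7=0, giving Y1=0, Y2=0. Observed Y1=1, Y2=0.
Test 1: faults giving observed Y1=1, Y2=0 are {g1 stuck-at-0, g2 stuck-at-1, g3 stuck-at-0, g4 stuck-at-1}.
Test 2 (x1=1, x2=0, x3=0): fault-free g1=0, g2=0, g3=0, g4=1, g5=1, g6=0, g7=0 → Y1=1, Y2=0; observed Y1=0, Y2=0. Eliminates g1 stuck-at-0, g3 stuck-at-0, g4 stuck-at-1.
Only g2 stuck-at-1 is consistent with every test.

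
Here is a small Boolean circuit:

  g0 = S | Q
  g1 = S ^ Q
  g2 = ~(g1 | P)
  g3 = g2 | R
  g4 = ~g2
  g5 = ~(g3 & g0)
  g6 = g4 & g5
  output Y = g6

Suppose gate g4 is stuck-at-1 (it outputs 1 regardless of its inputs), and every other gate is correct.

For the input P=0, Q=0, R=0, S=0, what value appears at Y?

1

Propagate with g4 forced: g0=0, g1=0, g2=1, g3=1, g4=1 [stuck-at-1], g5=1, g6=1.
So Y = 1. (Without the fault it would be 0.)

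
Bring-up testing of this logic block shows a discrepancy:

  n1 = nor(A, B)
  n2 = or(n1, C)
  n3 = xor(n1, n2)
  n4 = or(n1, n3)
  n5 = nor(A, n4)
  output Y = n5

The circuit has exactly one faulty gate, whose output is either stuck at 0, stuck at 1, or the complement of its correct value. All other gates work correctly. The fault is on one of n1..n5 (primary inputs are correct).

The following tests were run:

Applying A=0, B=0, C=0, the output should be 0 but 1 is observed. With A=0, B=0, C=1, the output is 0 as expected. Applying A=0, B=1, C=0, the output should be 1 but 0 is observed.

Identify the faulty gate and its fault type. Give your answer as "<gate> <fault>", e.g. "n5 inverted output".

n1 inverted output

Fault-free values for test 1 (A=0, B=0, C=0): n1=1, n2=1, n3=0, n4=1, n5=0, giving Y=0. Observed 1.
Test 1: faults giving observed 1 are {n1 stuck-at-0, n1 inverted output, n4 stuck-at-0, n4 inverted output, n5 stuck-at-1, n5 inverted output}.
Test 2 (A=0, B=0, C=1): fault-free n1=1, n2=1, n3=0, n4=1, n5=0 → 0; observed 0. Eliminates n4 stuck-at-0, n4 inverted output, n5 stuck-at-1, n5 inverted output.
Test 3 (A=0, B=1, C=0): fault-free n1=0, n2=0, n3=0, n4=0, n5=1 → 1; observed 0. Eliminates n1 stuck-at-0.
Only n1 inverted output is consistent with every test.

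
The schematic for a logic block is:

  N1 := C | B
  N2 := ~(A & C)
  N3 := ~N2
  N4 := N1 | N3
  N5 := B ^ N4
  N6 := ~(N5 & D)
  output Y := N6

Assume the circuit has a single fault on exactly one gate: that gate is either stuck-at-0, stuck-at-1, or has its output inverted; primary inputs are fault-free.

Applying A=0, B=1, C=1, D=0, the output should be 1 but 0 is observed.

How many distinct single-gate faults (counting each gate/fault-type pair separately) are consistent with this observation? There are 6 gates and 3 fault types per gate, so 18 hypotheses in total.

Fault-free: N1=1, N2=1, N3=0, N4=1, N5=0, N6=1 → 1. Observed 0.
  N1: none of the 3 fault types match ✗
  N2: none of the 3 fault types match ✗
  N3: none of the 3 fault types match ✗
  N4: none of the 3 fault types match ✗
  N5: none of the 3 fault types match ✗
  N6: stuck-at-0, inverted output ✓; others ✗
Consistent faults: {N6 stuck-at-0, N6 inverted output} — 2 in all.

2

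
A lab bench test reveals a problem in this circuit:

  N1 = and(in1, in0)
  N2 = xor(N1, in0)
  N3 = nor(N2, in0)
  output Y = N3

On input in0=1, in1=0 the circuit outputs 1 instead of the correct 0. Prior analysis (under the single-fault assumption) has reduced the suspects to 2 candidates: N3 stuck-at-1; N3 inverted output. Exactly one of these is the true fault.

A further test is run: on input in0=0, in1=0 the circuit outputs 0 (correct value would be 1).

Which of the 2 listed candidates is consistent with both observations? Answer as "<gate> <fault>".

Evaluate each candidate on input in0=0, in1=0:
  N3 stuck-at-1: N1=0, N2=0, N3=1 [stuck-at-1] → 1 — eliminated
  N3 inverted output: N1=0, N2=0, N3=0 [inverted output] → 0 — matches
Only N3 inverted output reproduces the observed 0.

N3 inverted output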